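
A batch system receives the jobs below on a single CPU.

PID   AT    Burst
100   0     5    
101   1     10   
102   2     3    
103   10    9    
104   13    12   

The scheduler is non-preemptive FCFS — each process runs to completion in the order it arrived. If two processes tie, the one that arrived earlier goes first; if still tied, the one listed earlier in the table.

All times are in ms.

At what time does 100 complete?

Schedule: | 100 0-5 | 101 5-15 | 102 15-18 | 103 18-27 | 104 27-39 |
Completion: 100=5  101=15  102=18  103=27  104=39

5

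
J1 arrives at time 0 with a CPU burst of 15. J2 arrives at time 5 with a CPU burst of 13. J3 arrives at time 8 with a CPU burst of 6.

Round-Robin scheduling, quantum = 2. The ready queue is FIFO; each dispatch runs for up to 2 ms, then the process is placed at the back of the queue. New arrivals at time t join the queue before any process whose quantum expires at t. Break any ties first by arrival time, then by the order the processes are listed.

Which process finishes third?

J2

Schedule: | J1 0-6 | J2 6-8 | J1 8-10 | J3 10-12 | J2 12-14 | J1 14-16 | J3 16-18 | J2 18-20 | J1 20-22 | J3 22-24 | J2 24-26 | J1 26-28 | J2 28-30 | J1 30-31 | J2 31-34 |
Completion: J1=31  J2=34  J3=24
Turnaround (C−A): J1=31  J2=29  J3=16
Finish order: J3 → J1 → J2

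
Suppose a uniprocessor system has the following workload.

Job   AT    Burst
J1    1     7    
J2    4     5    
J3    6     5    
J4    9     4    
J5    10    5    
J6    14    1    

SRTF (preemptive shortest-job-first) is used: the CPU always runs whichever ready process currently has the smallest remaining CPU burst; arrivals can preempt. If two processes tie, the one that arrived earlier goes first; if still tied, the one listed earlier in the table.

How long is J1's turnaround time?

Timeline: | idle 0-1 | J1 1-8 | J2 8-13 | J4 13-14 | J6 14-15 | J4 15-18 | J3 18-23 | J5 23-28 |
Completion: J1=8  J2=13  J3=23  J4=18  J5=28  J6=15
Turnaround (C−A): J1=7  J2=9  J3=17  J4=9  J5=18  J6=1
Turnaround(J1) = completion − arrival = 8 − 1 = 7

7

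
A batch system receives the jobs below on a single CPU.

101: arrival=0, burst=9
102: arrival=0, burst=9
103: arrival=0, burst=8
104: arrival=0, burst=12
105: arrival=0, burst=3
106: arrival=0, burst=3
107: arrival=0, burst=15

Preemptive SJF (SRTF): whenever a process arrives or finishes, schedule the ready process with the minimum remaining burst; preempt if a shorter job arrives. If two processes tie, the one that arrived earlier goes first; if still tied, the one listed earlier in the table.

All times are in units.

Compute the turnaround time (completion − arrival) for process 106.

6

Gantt: | 105 0-3 | 106 3-6 | 103 6-14 | 101 14-23 | 102 23-32 | 104 32-44 | 107 44-59 |
Completion: 101=23  102=32  103=14  104=44  105=3  106=6  107=59
Turnaround(106) = completion − arrival = 6 − 0 = 6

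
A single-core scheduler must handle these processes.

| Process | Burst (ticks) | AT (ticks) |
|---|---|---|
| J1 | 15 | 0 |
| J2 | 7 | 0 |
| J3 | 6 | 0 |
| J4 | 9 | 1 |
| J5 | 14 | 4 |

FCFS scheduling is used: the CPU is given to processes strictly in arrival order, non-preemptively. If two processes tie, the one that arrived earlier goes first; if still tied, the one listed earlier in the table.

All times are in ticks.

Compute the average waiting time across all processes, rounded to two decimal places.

Gantt: | J1 0-15 | J2 15-22 | J3 22-28 | J4 28-37 | J5 37-51 |
Completion: J1=15  J2=22  J3=28  J4=37  J5=51
Turnaround (C−A): J1=15  J2=22  J3=28  J4=36  J5=47
Waiting times: J1=0, J2=15, J3=22, J4=27, J5=33
Average waiting = (0+15+22+27+33) / 5 = 97/5 = 19.40

19.40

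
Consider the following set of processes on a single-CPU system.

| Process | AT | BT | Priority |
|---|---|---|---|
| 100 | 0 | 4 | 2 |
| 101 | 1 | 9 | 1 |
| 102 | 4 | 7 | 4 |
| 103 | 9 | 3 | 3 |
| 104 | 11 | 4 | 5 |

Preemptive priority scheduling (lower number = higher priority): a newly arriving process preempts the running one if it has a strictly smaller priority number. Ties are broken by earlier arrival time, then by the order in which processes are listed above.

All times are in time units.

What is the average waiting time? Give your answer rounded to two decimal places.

7.40

Gantt: | 100 0-1 | 101 1-10 | 100 10-13 | 103 13-16 | 102 16-23 | 104 23-27 |
Completion: 100=13  101=10  102=23  103=16  104=27
Turnaround (C−A): 100=13  101=9  102=19  103=7  104=16
Waiting times: 100=9, 101=0, 102=12, 103=4, 104=12
Average waiting = (9+0+12+4+12) / 5 = 37/5 = 7.40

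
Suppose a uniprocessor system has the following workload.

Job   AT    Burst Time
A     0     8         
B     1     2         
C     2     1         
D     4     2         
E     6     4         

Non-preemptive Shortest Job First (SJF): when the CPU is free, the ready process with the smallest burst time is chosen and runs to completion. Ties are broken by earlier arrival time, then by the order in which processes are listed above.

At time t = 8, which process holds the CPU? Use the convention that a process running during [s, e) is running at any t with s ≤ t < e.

C

Schedule: | A 0-8 | C 8-9 | B 9-11 | D 11-13 | E 13-17 |
Completion: A=8  B=11  C=9  D=13  E=17
Turnaround (C−A): A=8  B=10  C=7  D=9  E=11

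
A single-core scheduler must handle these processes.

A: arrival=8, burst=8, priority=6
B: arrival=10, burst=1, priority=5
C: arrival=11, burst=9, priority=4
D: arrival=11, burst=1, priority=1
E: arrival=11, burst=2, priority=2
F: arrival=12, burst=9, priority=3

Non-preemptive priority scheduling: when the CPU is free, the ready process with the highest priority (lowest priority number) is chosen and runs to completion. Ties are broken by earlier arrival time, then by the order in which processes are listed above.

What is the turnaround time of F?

Schedule: | idle 0-8 | A 8-16 | D 16-17 | E 17-19 | F 19-28 | C 28-37 | B 37-38 |
Completion: A=16  B=38  C=37  D=17  E=19  F=28
Turnaround (C−A): A=8  B=28  C=26  D=6  E=8  F=16
Turnaround(F) = completion − arrival = 28 − 12 = 16

16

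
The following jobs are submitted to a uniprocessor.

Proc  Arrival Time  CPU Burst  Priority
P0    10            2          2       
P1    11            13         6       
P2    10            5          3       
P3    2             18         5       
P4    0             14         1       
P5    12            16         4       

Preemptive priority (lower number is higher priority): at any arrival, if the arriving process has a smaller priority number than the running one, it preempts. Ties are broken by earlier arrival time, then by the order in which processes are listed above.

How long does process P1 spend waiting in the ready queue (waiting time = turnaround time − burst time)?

Schedule: | P4 0-14 | P0 14-16 | P2 16-21 | P5 21-37 | P3 37-55 | P1 55-68 |
Completion: P0=16  P1=68  P2=21  P3=55  P4=14  P5=37
Turnaround (C−A): P0=6  P1=57  P2=11  P3=53  P4=14  P5=25
Waiting(P1) = turnaround − burst = 57 − 13 = 44

44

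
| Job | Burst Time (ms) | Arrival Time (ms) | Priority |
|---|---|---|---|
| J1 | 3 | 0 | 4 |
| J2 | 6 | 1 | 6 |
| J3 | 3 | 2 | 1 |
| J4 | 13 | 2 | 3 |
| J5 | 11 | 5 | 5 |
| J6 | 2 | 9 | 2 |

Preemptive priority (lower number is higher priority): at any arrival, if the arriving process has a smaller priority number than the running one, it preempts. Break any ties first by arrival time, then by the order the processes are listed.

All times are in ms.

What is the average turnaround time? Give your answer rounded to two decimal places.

Schedule: | J1 0-2 | J3 2-5 | J4 5-9 | J6 9-11 | J4 11-20 | J1 20-21 | J5 21-32 | J2 32-38 |
Completion: J1=21  J2=38  J3=5  J4=20  J5=32  J6=11
Turnaround (C−A): J1=21  J2=37  J3=3  J4=18  J5=27  J6=2
Turnaround times: J1=21, J2=37, J3=3, J4=18, J5=27, J6=2
Average turnaround = (21+37+3+18+27+2) / 6 = 108/6 = 18.00

18.00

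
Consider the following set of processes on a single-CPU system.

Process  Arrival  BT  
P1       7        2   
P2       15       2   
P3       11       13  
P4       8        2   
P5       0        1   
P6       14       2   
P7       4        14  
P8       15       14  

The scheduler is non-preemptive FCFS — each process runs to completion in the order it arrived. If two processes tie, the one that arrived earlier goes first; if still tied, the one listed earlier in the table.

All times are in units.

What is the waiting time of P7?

Schedule: | P5 0-1 | idle 1-4 | P7 4-18 | P1 18-20 | P4 20-22 | P3 22-35 | P6 35-37 | P2 37-39 | P8 39-53 |
Completion: P1=20  P2=39  P3=35  P4=22  P5=1  P6=37  P7=18  P8=53
Turnaround (C−A): P1=13  P2=24  P3=24  P4=14  P5=1  P6=23  P7=14  P8=38
Waiting(P7) = turnaround − burst = 14 − 14 = 0

0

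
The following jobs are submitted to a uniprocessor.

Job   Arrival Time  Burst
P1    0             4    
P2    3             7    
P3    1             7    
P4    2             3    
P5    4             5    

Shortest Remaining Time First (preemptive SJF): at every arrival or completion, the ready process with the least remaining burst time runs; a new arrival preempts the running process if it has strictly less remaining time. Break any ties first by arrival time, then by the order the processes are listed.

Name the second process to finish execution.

Schedule: | P1 0-4 | P4 4-7 | P5 7-12 | P3 12-19 | P2 19-26 |
Completion: P1=4  P2=26  P3=19  P4=7  P5=12
Finish order: P1 → P4 → P5 → P3 → P2

P4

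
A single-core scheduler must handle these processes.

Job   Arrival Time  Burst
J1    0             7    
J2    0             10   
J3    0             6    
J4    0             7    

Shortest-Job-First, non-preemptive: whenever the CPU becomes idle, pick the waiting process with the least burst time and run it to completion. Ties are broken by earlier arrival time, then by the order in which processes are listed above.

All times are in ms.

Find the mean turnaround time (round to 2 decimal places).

Timeline: | J3 0-6 | J1 6-13 | J4 13-20 | J2 20-30 |
Completion: J1=13  J2=30  J3=6  J4=20
Turnaround (C−A): J1=13  J2=30  J3=6  J4=20
Turnaround times: J1=13, J2=30, J3=6, J4=20
Average turnaround = (13+30+6+20) / 4 = 69/4 = 17.25

17.25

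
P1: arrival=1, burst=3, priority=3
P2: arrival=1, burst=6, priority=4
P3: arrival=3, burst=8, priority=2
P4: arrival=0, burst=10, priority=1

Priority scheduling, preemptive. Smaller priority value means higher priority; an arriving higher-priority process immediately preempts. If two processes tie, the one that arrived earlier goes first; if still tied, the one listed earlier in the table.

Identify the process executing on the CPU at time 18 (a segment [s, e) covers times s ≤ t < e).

Schedule: | P4 0-10 | P3 10-18 | P1 18-21 | P2 21-27 |
Completion: P1=21  P2=27  P3=18  P4=10
Turnaround (C−A): P1=20  P2=26  P3=15  P4=10

P1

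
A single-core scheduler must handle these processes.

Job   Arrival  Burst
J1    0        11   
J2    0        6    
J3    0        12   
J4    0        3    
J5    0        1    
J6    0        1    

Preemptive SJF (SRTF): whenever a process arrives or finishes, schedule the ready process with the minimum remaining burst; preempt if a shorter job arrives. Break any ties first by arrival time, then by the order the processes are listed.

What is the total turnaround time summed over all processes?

75

Schedule: | J5 0-1 | J6 1-2 | J4 2-5 | J2 5-11 | J1 11-22 | J3 22-34 |
Completion: J1=22  J2=11  J3=34  J4=5  J5=1  J6=2
Turnaround = completion − arrival: J1=22, J2=11, J3=34, J4=5, J5=1, J6=2
Total turnaround = 22 + 11 + 34 + 5 + 1 + 2 = 75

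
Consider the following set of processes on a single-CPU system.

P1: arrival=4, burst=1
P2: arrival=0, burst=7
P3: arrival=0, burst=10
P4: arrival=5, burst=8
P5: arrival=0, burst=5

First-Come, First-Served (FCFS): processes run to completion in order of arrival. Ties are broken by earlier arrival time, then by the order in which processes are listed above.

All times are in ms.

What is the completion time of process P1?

Gantt: | P2 0-7 | P3 7-17 | P5 17-22 | P1 22-23 | P4 23-31 |
Completion: P1=23  P2=7  P3=17  P4=31  P5=22

23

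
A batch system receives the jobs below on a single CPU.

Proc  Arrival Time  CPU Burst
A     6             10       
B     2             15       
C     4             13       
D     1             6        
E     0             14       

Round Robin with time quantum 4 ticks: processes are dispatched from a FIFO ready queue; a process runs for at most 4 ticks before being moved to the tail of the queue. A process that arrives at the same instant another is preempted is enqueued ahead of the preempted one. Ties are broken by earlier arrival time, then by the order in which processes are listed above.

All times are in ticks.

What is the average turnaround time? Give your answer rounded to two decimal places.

Timeline: | E 0-4 | D 4-8 | B 8-12 | C 12-16 | E 16-20 | A 20-24 | D 24-26 | B 26-30 | C 30-34 | E 34-38 | A 38-42 | B 42-46 | C 46-50 | E 50-52 | A 52-54 | B 54-57 | C 57-58 |
Completion: A=54  B=57  C=58  D=26  E=52
Turnaround (C−A): A=48  B=55  C=54  D=25  E=52
Turnaround times: A=48, B=55, C=54, D=25, E=52
Average turnaround = (48+55+54+25+52) / 5 = 234/5 = 46.80

46.80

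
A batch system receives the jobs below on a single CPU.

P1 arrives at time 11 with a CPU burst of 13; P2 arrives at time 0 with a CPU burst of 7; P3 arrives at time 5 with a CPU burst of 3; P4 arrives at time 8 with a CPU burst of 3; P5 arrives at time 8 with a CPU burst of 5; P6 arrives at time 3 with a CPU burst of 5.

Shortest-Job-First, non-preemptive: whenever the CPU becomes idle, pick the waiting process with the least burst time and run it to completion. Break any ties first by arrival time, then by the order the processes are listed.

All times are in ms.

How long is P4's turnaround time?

5

Gantt: | P2 0-7 | P3 7-10 | P4 10-13 | P6 13-18 | P5 18-23 | P1 23-36 |
Completion: P1=36  P2=7  P3=10  P4=13  P5=23  P6=18
Turnaround(P4) = completion − arrival = 13 − 8 = 5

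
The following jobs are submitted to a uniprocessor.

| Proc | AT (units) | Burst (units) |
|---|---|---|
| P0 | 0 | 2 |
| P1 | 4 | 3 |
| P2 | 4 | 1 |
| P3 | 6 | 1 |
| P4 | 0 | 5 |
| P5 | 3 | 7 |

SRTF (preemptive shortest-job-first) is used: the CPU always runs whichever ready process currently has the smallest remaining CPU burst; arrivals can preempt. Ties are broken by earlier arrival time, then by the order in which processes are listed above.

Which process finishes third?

P3

Schedule: | P0 0-2 | P4 2-4 | P2 4-5 | P4 5-6 | P3 6-7 | P4 7-9 | P1 9-12 | P5 12-19 |
Completion: P0=2  P1=12  P2=5  P3=7  P4=9  P5=19
Turnaround (C−A): P0=2  P1=8  P2=1  P3=1  P4=9  P5=16
Finish order: P0 → P2 → P3 → P4 → P1 → P5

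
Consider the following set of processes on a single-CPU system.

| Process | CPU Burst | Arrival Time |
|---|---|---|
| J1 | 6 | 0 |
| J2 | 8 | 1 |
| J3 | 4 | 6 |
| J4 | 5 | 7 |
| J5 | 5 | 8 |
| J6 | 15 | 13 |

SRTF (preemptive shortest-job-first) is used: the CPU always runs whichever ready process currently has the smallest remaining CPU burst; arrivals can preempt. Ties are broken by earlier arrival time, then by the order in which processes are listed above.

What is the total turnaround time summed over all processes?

Gantt: | J1 0-6 | J3 6-10 | J4 10-15 | J5 15-20 | J2 20-28 | J6 28-43 |
Completion: J1=6  J2=28  J3=10  J4=15  J5=20  J6=43
Turnaround = completion − arrival: J1=6, J2=27, J3=4, J4=8, J5=12, J6=30
Total turnaround = 6 + 27 + 4 + 8 + 12 + 30 = 87

87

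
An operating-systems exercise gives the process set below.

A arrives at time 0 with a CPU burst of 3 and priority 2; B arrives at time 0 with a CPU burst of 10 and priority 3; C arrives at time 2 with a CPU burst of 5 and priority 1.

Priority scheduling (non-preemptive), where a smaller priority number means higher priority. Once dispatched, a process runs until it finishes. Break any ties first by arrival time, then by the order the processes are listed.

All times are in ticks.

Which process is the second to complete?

C

Timeline: | A 0-3 | C 3-8 | B 8-18 |
Completion: A=3  B=18  C=8
Finish order: A → C → B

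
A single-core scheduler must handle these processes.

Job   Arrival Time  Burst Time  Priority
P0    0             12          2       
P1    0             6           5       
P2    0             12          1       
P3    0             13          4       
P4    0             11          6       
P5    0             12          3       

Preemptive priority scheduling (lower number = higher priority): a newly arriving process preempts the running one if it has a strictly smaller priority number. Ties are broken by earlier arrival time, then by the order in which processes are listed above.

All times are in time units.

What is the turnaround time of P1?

Gantt: | P2 0-12 | P0 12-24 | P5 24-36 | P3 36-49 | P1 49-55 | P4 55-66 |
Completion: P0=24  P1=55  P2=12  P3=49  P4=66  P5=36
Turnaround(P1) = completion − arrival = 55 − 0 = 55

55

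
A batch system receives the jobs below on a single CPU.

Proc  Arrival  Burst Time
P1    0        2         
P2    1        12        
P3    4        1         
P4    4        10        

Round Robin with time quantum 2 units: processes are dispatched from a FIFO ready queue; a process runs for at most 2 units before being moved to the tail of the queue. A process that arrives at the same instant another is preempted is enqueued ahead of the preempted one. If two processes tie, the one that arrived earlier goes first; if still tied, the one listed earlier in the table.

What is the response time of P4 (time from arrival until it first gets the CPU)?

1

Gantt: | P1 0-2 | P2 2-4 | P3 4-5 | P4 5-7 | P2 7-9 | P4 9-11 | P2 11-13 | P4 13-15 | P2 15-17 | P4 17-19 | P2 19-21 | P4 21-23 | P2 23-25 |
Completion: P1=2  P2=25  P3=5  P4=23
Turnaround (C−A): P1=2  P2=24  P3=1  P4=19
Response(P4) = first start − arrival = 5 − 4 = 1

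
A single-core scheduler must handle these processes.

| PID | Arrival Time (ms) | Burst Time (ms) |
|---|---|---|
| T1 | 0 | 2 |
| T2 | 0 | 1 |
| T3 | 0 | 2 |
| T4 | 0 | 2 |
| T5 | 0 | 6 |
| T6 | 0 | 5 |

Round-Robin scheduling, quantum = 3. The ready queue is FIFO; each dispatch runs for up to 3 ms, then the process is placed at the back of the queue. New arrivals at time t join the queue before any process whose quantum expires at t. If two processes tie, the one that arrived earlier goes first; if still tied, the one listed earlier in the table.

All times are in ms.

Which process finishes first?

T1

Gantt: | T1 0-2 | T2 2-3 | T3 3-5 | T4 5-7 | T5 7-10 | T6 10-13 | T5 13-16 | T6 16-18 |
Completion: T1=2  T2=3  T3=5  T4=7  T5=16  T6=18
Turnaround (C−A): T1=2  T2=3  T3=5  T4=7  T5=16  T6=18
Finish order: T1 → T2 → T3 → T4 → T5 → T6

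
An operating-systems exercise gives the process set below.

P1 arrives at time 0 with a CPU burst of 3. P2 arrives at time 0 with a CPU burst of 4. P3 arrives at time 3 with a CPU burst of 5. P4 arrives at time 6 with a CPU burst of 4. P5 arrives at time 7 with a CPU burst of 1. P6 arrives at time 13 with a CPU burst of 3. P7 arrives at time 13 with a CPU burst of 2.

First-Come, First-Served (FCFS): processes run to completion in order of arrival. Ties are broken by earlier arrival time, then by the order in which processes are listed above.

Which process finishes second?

Schedule: | P1 0-3 | P2 3-7 | P3 7-12 | P4 12-16 | P5 16-17 | P6 17-20 | P7 20-22 |
Completion: P1=3  P2=7  P3=12  P4=16  P5=17  P6=20  P7=22
Turnaround (C−A): P1=3  P2=7  P3=9  P4=10  P5=10  P6=7  P7=9
Finish order: P1 → P2 → P3 → P4 → P5 → P6 → P7

P2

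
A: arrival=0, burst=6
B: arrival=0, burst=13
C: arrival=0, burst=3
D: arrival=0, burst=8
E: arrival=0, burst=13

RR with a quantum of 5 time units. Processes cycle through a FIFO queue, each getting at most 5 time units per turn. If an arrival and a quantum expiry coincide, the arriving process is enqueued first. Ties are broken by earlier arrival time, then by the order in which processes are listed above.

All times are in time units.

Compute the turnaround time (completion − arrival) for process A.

24

Timeline: | A 0-5 | B 5-10 | C 10-13 | D 13-18 | E 18-23 | A 23-24 | B 24-29 | D 29-32 | E 32-37 | B 37-40 | E 40-43 |
Completion: A=24  B=40  C=13  D=32  E=43
Turnaround(A) = completion − arrival = 24 − 0 = 24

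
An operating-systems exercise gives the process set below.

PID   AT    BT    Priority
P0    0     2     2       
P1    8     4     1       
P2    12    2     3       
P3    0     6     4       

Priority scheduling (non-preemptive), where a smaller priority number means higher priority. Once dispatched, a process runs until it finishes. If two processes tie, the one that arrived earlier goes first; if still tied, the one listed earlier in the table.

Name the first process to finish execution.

P0

Timeline: | P0 0-2 | P3 2-8 | P1 8-12 | P2 12-14 |
Completion: P0=2  P1=12  P2=14  P3=8
Turnaround (C−A): P0=2  P1=4  P2=2  P3=8
Finish order: P0 → P3 → P1 → P2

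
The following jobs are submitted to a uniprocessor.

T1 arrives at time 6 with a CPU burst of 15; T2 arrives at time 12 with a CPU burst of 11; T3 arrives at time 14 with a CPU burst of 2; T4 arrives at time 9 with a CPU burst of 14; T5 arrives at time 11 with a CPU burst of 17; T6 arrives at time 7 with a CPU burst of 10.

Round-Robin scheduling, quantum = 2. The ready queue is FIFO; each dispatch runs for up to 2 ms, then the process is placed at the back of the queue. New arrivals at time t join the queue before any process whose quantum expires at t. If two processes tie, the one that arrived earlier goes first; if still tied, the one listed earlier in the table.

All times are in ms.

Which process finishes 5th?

Gantt: | idle 0-6 | T1 6-8 | T6 8-10 | T1 10-12 | T4 12-14 | T6 14-16 | T5 16-18 | T2 18-20 | T1 20-22 | T3 22-24 | T4 24-26 | T6 26-28 | T5 28-30 | T2 30-32 | T1 32-34 | T4 34-36 | T6 36-38 | T5 38-40 | T2 40-42 | T1 42-44 | T4 44-46 | T6 46-48 | T5 48-50 | T2 50-52 | T1 52-54 | T4 54-56 | T5 56-58 | T2 58-60 | T1 60-62 | T4 62-64 | T5 64-66 | T2 66-67 | T1 67-68 | T4 68-70 | T5 70-75 |
Completion: T1=68  T2=67  T3=24  T4=70  T5=75  T6=48
Turnaround (C−A): T1=62  T2=55  T3=10  T4=61  T5=64  T6=41
Finish order: T3 → T6 → T2 → T1 → T4 → T5

T4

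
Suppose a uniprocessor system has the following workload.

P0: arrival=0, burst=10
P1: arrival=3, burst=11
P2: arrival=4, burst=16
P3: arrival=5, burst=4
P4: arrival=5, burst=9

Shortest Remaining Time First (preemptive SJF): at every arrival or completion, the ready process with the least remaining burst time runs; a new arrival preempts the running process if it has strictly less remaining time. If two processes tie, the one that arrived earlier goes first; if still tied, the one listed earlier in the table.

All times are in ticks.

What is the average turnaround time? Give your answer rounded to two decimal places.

22.60

Timeline: | P0 0-5 | P3 5-9 | P0 9-14 | P4 14-23 | P1 23-34 | P2 34-50 |
Completion: P0=14  P1=34  P2=50  P3=9  P4=23
Turnaround (C−A): P0=14  P1=31  P2=46  P3=4  P4=18
Turnaround times: P0=14, P1=31, P2=46, P3=4, P4=18
Average turnaround = (14+31+46+4+18) / 5 = 113/5 = 22.60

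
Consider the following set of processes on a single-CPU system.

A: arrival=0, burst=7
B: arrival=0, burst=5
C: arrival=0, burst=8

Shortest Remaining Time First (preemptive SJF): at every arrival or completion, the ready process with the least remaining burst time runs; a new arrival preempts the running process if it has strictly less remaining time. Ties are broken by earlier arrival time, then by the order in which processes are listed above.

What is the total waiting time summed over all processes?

17

Schedule: | B 0-5 | A 5-12 | C 12-20 |
Completion: A=12  B=5  C=20
Waiting = turnaround − burst: A=5, B=0, C=12
Total waiting = 5 + 0 + 12 = 17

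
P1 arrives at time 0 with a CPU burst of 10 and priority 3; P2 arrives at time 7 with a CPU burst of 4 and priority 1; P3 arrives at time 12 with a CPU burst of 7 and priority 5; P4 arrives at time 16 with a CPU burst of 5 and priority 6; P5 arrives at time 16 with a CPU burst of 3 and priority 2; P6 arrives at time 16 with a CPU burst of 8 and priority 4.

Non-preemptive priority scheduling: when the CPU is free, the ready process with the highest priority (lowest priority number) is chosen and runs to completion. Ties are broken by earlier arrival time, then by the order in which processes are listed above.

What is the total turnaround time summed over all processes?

Schedule: | P1 0-10 | P2 10-14 | P3 14-21 | P5 21-24 | P6 24-32 | P4 32-37 |
Completion: P1=10  P2=14  P3=21  P4=37  P5=24  P6=32
Turnaround (C−A): P1=10  P2=7  P3=9  P4=21  P5=8  P6=16
Turnaround = completion − arrival: P1=10, P2=7, P3=9, P4=21, P5=8, P6=16
Total turnaround = 10 + 7 + 9 + 21 + 8 + 16 = 71

71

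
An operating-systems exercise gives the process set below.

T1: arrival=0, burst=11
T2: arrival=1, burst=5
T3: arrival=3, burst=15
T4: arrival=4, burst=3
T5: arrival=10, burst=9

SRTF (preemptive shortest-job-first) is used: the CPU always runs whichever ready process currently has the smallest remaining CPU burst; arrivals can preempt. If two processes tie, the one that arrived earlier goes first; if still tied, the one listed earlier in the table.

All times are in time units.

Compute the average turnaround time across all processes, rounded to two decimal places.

17.40

Timeline: | T1 0-1 | T2 1-6 | T4 6-9 | T1 9-19 | T5 19-28 | T3 28-43 |
Completion: T1=19  T2=6  T3=43  T4=9  T5=28
Turnaround (C−A): T1=19  T2=5  T3=40  T4=5  T5=18
Turnaround times: T1=19, T2=5, T3=40, T4=5, T5=18
Average turnaround = (19+5+40+5+18) / 5 = 87/5 = 17.40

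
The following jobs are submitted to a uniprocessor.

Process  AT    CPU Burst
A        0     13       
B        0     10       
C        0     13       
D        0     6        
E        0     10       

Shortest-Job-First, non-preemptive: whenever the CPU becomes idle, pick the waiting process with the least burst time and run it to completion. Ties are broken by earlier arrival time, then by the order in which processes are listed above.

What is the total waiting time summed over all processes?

87

Gantt: | D 0-6 | B 6-16 | E 16-26 | A 26-39 | C 39-52 |
Completion: A=39  B=16  C=52  D=6  E=26
Waiting = turnaround − burst: A=26, B=6, C=39, D=0, E=16
Total waiting = 26 + 6 + 39 + 0 + 16 = 87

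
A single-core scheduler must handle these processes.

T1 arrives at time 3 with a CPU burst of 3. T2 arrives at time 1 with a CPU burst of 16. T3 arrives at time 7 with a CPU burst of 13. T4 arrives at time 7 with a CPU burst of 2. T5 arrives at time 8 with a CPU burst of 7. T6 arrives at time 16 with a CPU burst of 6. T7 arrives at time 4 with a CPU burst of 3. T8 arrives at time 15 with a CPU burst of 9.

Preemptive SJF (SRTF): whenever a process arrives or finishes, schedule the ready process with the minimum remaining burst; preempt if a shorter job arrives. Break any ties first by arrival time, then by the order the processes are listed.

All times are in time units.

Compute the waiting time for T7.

2

Schedule: | idle 0-1 | T2 1-3 | T1 3-6 | T7 6-9 | T4 9-11 | T5 11-18 | T6 18-24 | T8 24-33 | T3 33-46 | T2 46-60 |
Completion: T1=6  T2=60  T3=46  T4=11  T5=18  T6=24  T7=9  T8=33
Waiting(T7) = turnaround − burst = 5 − 3 = 2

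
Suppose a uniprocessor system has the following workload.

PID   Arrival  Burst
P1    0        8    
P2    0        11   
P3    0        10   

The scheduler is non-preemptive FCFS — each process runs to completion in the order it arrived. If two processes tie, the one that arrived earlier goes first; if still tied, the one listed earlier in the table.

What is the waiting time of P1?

0

Timeline: | P1 0-8 | P2 8-19 | P3 19-29 |
Completion: P1=8  P2=19  P3=29
Turnaround (C−A): P1=8  P2=19  P3=29
Waiting(P1) = turnaround − burst = 8 − 8 = 0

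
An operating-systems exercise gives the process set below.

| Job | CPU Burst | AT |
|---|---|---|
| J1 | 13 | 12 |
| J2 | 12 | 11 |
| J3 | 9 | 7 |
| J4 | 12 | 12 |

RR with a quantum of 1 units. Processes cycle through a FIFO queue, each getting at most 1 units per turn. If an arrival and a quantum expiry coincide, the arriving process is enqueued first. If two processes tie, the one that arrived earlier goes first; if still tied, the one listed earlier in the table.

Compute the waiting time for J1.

28

Gantt: | idle 0-7 | J3 7-11 | J2 11-12 | J3 12-13 | J1 13-14 | J4 14-15 | J2 15-16 | J3 16-17 | J1 17-18 | J4 18-19 | J2 19-20 | J3 20-21 | J1 21-22 | J4 22-23 | J2 23-24 | J3 24-25 | J1 25-26 | J4 26-27 | J2 27-28 | J3 28-29 | J1 29-30 | J4 30-31 | J2 31-32 | J1 32-33 | J4 33-34 | J2 34-35 | J1 35-36 | J4 36-37 | J2 37-38 | J1 38-39 | J4 39-40 | J2 40-41 | J1 41-42 | J4 42-43 | J2 43-44 | J1 44-45 | J4 45-46 | J2 46-47 | J1 47-48 | J4 48-49 | J2 49-50 | J1 50-51 | J4 51-52 | J1 52-53 |
Completion: J1=53  J2=50  J3=29  J4=52
Turnaround (C−A): J1=41  J2=39  J3=22  J4=40
Waiting(J1) = turnaround − burst = 41 − 13 = 28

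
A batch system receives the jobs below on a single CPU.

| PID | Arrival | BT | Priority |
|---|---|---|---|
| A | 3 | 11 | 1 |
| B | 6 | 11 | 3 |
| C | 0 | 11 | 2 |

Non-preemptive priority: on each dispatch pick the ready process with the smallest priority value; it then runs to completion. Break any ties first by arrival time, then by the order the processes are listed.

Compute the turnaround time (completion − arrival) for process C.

Gantt: | C 0-11 | A 11-22 | B 22-33 |
Completion: A=22  B=33  C=11
Turnaround (C−A): A=19  B=27  C=11
Turnaround(C) = completion − arrival = 11 − 0 = 11

11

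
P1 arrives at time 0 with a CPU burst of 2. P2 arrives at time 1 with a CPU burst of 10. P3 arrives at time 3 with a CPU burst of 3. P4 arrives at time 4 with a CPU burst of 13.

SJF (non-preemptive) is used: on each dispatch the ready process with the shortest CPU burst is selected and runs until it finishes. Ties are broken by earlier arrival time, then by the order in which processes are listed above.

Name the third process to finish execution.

Schedule: | P1 0-2 | P2 2-12 | P3 12-15 | P4 15-28 |
Completion: P1=2  P2=12  P3=15  P4=28
Finish order: P1 → P2 → P3 → P4

P3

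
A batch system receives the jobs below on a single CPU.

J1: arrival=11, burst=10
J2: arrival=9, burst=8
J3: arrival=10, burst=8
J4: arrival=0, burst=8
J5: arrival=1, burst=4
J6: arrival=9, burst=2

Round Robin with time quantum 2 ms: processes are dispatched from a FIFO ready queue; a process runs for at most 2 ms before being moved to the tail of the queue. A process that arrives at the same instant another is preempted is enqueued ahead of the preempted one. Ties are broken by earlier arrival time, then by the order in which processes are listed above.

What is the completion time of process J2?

Schedule: | J4 0-2 | J5 2-4 | J4 4-6 | J5 6-8 | J4 8-10 | J2 10-12 | J6 12-14 | J3 14-16 | J4 16-18 | J1 18-20 | J2 20-22 | J3 22-24 | J1 24-26 | J2 26-28 | J3 28-30 | J1 30-32 | J2 32-34 | J3 34-36 | J1 36-40 |
Completion: J1=40  J2=34  J3=36  J4=18  J5=8  J6=14
Turnaround (C−A): J1=29  J2=25  J3=26  J4=18  J5=7  J6=5

34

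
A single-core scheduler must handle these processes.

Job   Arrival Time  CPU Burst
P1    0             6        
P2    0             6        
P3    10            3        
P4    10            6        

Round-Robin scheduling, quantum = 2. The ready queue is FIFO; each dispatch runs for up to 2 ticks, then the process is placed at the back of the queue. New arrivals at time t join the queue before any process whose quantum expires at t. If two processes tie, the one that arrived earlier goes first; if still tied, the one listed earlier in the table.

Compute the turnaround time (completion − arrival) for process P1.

10

Timeline: | P1 0-2 | P2 2-4 | P1 4-6 | P2 6-8 | P1 8-10 | P2 10-12 | P3 12-14 | P4 14-16 | P3 16-17 | P4 17-21 |
Completion: P1=10  P2=12  P3=17  P4=21
Turnaround (C−A): P1=10  P2=12  P3=7  P4=11
Turnaround(P1) = completion − arrival = 10 − 0 = 10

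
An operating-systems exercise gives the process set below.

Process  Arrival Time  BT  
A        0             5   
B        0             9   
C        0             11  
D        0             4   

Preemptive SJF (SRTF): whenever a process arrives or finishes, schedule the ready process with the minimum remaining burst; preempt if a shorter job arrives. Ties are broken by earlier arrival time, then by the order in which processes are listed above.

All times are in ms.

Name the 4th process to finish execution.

Schedule: | D 0-4 | A 4-9 | B 9-18 | C 18-29 |
Completion: A=9  B=18  C=29  D=4
Finish order: D → A → B → C

C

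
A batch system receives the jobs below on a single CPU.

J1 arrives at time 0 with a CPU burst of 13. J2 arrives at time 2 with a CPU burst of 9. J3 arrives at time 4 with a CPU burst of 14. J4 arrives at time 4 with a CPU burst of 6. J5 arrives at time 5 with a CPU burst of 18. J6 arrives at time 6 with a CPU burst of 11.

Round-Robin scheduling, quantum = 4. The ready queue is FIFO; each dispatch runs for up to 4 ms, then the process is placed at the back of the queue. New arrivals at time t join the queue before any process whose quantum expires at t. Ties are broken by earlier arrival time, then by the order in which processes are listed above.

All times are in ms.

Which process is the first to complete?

J4

Timeline: | J1 0-4 | J2 4-8 | J3 8-12 | J4 12-16 | J1 16-20 | J5 20-24 | J6 24-28 | J2 28-32 | J3 32-36 | J4 36-38 | J1 38-42 | J5 42-46 | J6 46-50 | J2 50-51 | J3 51-55 | J1 55-56 | J5 56-60 | J6 60-63 | J3 63-65 | J5 65-71 |
Completion: J1=56  J2=51  J3=65  J4=38  J5=71  J6=63
Turnaround (C−A): J1=56  J2=49  J3=61  J4=34  J5=66  J6=57
Finish order: J4 → J2 → J1 → J6 → J3 → J5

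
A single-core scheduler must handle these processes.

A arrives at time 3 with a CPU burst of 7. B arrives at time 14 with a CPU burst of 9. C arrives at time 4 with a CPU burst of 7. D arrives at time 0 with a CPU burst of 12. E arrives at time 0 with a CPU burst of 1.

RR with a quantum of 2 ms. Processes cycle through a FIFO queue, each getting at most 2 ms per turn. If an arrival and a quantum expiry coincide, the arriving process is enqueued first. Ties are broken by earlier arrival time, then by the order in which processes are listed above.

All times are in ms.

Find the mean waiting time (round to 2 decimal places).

13.60

Schedule: | D 0-2 | E 2-3 | D 3-5 | A 5-7 | C 7-9 | D 9-11 | A 11-13 | C 13-15 | D 15-17 | A 17-19 | B 19-21 | C 21-23 | D 23-25 | A 25-26 | B 26-28 | C 28-29 | D 29-31 | B 31-36 |
Completion: A=26  B=36  C=29  D=31  E=3
Turnaround (C−A): A=23  B=22  C=25  D=31  E=3
Waiting times: A=16, B=13, C=18, D=19, E=2
Average waiting = (16+13+18+19+2) / 5 = 68/5 = 13.60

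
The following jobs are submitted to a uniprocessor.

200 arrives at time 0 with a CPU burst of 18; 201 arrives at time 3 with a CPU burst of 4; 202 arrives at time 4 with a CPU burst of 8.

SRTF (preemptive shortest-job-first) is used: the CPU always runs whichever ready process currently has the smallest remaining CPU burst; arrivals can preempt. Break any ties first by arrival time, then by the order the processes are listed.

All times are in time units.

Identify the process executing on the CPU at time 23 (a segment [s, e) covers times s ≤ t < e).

200

Schedule: | 200 0-3 | 201 3-7 | 202 7-15 | 200 15-30 |
Completion: 200=30  201=7  202=15
Turnaround (C−A): 200=30  201=4  202=11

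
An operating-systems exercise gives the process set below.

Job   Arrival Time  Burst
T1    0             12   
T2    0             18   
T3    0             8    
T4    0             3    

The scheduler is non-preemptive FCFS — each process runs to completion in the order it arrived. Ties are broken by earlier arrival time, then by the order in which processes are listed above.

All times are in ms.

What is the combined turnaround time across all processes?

121

Timeline: | T1 0-12 | T2 12-30 | T3 30-38 | T4 38-41 |
Completion: T1=12  T2=30  T3=38  T4=41
Turnaround (C−A): T1=12  T2=30  T3=38  T4=41
Turnaround = completion − arrival: T1=12, T2=30, T3=38, T4=41
Total turnaround = 12 + 30 + 38 + 41 = 121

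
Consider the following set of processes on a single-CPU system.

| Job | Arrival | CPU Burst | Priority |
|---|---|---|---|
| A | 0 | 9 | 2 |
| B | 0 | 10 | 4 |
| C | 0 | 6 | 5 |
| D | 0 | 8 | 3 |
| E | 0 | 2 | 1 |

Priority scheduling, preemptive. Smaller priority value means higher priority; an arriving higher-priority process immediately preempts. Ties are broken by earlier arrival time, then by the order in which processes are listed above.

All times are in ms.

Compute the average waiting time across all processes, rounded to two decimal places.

Schedule: | E 0-2 | A 2-11 | D 11-19 | B 19-29 | C 29-35 |
Completion: A=11  B=29  C=35  D=19  E=2
Turnaround (C−A): A=11  B=29  C=35  D=19  E=2
Waiting times: A=2, B=19, C=29, D=11, E=0
Average waiting = (2+19+29+11+0) / 5 = 61/5 = 12.20

12.20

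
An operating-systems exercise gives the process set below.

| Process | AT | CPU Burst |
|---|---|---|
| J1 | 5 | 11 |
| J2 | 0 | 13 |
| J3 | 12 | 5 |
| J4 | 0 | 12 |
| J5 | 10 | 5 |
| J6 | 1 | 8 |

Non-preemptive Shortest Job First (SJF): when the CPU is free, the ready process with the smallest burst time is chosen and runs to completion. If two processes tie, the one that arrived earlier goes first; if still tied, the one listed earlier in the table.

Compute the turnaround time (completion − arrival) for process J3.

10

Timeline: | J4 0-12 | J5 12-17 | J3 17-22 | J6 22-30 | J1 30-41 | J2 41-54 |
Completion: J1=41  J2=54  J3=22  J4=12  J5=17  J6=30
Turnaround (C−A): J1=36  J2=54  J3=10  J4=12  J5=7  J6=29
Turnaround(J3) = completion − arrival = 22 − 12 = 10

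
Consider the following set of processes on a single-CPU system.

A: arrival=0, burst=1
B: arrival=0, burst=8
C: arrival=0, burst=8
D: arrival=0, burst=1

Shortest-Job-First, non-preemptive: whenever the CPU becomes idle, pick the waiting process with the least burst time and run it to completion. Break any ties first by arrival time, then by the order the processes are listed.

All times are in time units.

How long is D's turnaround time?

2

Gantt: | A 0-1 | D 1-2 | B 2-10 | C 10-18 |
Completion: A=1  B=10  C=18  D=2
Turnaround (C−A): A=1  B=10  C=18  D=2
Turnaround(D) = completion − arrival = 2 − 0 = 2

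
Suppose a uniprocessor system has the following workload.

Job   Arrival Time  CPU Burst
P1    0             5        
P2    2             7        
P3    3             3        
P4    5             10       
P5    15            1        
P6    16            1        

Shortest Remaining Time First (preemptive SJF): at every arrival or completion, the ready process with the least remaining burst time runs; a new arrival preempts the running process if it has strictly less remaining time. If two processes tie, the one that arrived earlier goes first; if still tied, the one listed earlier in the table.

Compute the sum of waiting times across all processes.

Schedule: | P1 0-5 | P3 5-8 | P2 8-15 | P5 15-16 | P6 16-17 | P4 17-27 |
Completion: P1=5  P2=15  P3=8  P4=27  P5=16  P6=17
Turnaround (C−A): P1=5  P2=13  P3=5  P4=22  P5=1  P6=1
Waiting = turnaround − burst: P1=0, P2=6, P3=2, P4=12, P5=0, P6=0
Total waiting = 0 + 6 + 2 + 12 + 0 + 0 = 20

20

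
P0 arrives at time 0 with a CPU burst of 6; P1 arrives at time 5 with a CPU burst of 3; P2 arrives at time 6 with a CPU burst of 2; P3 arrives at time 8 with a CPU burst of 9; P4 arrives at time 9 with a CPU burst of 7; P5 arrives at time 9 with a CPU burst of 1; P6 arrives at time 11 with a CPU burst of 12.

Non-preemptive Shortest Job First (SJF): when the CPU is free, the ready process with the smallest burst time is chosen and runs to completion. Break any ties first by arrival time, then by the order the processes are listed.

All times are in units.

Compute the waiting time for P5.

2

Schedule: | P0 0-6 | P2 6-8 | P1 8-11 | P5 11-12 | P4 12-19 | P3 19-28 | P6 28-40 |
Completion: P0=6  P1=11  P2=8  P3=28  P4=19  P5=12  P6=40
Turnaround (C−A): P0=6  P1=6  P2=2  P3=20  P4=10  P5=3  P6=29
Waiting(P5) = turnaround − burst = 3 − 1 = 2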